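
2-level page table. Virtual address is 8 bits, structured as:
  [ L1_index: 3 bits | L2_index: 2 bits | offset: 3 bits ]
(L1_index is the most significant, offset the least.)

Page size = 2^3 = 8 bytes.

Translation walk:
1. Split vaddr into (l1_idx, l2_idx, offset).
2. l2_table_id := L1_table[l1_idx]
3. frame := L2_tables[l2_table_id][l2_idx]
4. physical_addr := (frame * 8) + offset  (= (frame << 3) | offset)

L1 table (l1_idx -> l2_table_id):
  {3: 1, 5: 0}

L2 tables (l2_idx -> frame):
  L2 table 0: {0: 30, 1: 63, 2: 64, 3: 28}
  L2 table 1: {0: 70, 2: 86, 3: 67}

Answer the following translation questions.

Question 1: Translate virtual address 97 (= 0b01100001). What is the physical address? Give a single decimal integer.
Answer: 561

Derivation:
vaddr = 97 = 0b01100001
Split: l1_idx=3, l2_idx=0, offset=1
L1[3] = 1
L2[1][0] = 70
paddr = 70 * 8 + 1 = 561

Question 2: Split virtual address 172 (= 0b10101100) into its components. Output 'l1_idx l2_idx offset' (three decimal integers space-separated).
Answer: 5 1 4

Derivation:
vaddr = 172 = 0b10101100
  top 3 bits -> l1_idx = 5
  next 2 bits -> l2_idx = 1
  bottom 3 bits -> offset = 4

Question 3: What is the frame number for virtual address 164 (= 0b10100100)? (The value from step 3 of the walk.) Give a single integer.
Answer: 30

Derivation:
vaddr = 164: l1_idx=5, l2_idx=0
L1[5] = 0; L2[0][0] = 30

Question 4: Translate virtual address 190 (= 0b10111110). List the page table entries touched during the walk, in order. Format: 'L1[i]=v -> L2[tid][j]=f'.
Answer: L1[5]=0 -> L2[0][3]=28

Derivation:
vaddr = 190 = 0b10111110
Split: l1_idx=5, l2_idx=3, offset=6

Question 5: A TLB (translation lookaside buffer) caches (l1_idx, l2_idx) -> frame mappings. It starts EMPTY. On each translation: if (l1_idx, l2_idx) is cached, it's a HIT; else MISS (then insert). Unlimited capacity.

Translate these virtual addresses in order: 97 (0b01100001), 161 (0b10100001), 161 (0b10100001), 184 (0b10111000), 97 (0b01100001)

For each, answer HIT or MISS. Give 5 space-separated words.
Answer: MISS MISS HIT MISS HIT

Derivation:
vaddr=97: (3,0) not in TLB -> MISS, insert
vaddr=161: (5,0) not in TLB -> MISS, insert
vaddr=161: (5,0) in TLB -> HIT
vaddr=184: (5,3) not in TLB -> MISS, insert
vaddr=97: (3,0) in TLB -> HIT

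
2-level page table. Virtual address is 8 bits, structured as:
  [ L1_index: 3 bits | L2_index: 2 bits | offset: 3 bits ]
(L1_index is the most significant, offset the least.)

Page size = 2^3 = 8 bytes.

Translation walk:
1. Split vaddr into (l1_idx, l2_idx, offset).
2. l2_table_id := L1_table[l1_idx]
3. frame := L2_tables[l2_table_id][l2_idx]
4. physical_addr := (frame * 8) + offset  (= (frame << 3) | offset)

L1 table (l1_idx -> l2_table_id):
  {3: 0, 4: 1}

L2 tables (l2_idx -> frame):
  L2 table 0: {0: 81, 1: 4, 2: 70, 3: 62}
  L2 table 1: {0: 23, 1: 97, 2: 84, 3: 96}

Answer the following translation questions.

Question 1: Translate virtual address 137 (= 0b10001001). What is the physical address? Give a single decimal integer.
Answer: 777

Derivation:
vaddr = 137 = 0b10001001
Split: l1_idx=4, l2_idx=1, offset=1
L1[4] = 1
L2[1][1] = 97
paddr = 97 * 8 + 1 = 777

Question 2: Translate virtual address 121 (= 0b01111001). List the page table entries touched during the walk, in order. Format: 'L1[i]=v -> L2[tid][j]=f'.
Answer: L1[3]=0 -> L2[0][3]=62

Derivation:
vaddr = 121 = 0b01111001
Split: l1_idx=3, l2_idx=3, offset=1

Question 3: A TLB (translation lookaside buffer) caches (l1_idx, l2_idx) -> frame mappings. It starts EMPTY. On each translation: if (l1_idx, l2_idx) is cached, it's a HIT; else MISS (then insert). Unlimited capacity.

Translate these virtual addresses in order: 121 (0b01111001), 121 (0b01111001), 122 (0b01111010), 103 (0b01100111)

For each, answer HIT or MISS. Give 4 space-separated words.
Answer: MISS HIT HIT MISS

Derivation:
vaddr=121: (3,3) not in TLB -> MISS, insert
vaddr=121: (3,3) in TLB -> HIT
vaddr=122: (3,3) in TLB -> HIT
vaddr=103: (3,0) not in TLB -> MISS, insert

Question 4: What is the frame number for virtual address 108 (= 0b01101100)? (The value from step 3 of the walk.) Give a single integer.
vaddr = 108: l1_idx=3, l2_idx=1
L1[3] = 0; L2[0][1] = 4

Answer: 4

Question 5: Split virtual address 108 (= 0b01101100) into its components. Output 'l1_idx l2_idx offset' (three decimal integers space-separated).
vaddr = 108 = 0b01101100
  top 3 bits -> l1_idx = 3
  next 2 bits -> l2_idx = 1
  bottom 3 bits -> offset = 4

Answer: 3 1 4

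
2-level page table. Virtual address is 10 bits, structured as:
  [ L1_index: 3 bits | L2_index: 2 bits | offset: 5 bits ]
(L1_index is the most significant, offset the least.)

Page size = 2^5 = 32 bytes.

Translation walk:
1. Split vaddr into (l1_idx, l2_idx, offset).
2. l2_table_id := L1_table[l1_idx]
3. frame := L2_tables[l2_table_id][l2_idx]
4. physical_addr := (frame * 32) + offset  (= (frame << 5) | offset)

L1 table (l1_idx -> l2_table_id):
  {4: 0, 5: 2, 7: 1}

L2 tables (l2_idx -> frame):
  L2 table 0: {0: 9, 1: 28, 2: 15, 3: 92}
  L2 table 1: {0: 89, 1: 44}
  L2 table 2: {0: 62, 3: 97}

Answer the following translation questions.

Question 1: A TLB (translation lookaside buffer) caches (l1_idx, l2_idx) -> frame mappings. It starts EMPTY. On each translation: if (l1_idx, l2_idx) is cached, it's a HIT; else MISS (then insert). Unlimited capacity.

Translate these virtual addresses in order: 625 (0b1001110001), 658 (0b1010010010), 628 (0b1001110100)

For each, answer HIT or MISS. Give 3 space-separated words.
Answer: MISS MISS HIT

Derivation:
vaddr=625: (4,3) not in TLB -> MISS, insert
vaddr=658: (5,0) not in TLB -> MISS, insert
vaddr=628: (4,3) in TLB -> HIT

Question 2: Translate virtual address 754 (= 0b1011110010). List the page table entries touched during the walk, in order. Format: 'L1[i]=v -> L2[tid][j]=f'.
Answer: L1[5]=2 -> L2[2][3]=97

Derivation:
vaddr = 754 = 0b1011110010
Split: l1_idx=5, l2_idx=3, offset=18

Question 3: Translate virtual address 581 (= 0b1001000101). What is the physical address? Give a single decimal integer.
vaddr = 581 = 0b1001000101
Split: l1_idx=4, l2_idx=2, offset=5
L1[4] = 0
L2[0][2] = 15
paddr = 15 * 32 + 5 = 485

Answer: 485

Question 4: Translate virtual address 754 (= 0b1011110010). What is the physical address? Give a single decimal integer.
Answer: 3122

Derivation:
vaddr = 754 = 0b1011110010
Split: l1_idx=5, l2_idx=3, offset=18
L1[5] = 2
L2[2][3] = 97
paddr = 97 * 32 + 18 = 3122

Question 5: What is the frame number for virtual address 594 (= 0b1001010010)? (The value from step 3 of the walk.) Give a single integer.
Answer: 15

Derivation:
vaddr = 594: l1_idx=4, l2_idx=2
L1[4] = 0; L2[0][2] = 15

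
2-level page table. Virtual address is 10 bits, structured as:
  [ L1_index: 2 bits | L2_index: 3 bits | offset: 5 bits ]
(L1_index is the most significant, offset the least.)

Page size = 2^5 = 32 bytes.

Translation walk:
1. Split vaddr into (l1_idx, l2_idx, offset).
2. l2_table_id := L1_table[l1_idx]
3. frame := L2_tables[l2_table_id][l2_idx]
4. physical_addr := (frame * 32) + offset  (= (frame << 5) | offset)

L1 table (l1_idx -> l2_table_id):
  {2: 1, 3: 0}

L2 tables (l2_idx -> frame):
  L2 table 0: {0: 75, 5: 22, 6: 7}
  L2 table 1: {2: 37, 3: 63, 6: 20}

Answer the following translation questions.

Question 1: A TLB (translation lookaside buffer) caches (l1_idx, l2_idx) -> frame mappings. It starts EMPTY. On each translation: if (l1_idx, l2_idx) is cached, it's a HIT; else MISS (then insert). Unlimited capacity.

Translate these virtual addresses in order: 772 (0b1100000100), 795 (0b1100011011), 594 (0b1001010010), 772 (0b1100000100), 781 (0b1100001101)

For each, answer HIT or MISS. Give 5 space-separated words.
Answer: MISS HIT MISS HIT HIT

Derivation:
vaddr=772: (3,0) not in TLB -> MISS, insert
vaddr=795: (3,0) in TLB -> HIT
vaddr=594: (2,2) not in TLB -> MISS, insert
vaddr=772: (3,0) in TLB -> HIT
vaddr=781: (3,0) in TLB -> HIT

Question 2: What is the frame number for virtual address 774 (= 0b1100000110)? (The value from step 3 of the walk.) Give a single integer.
vaddr = 774: l1_idx=3, l2_idx=0
L1[3] = 0; L2[0][0] = 75

Answer: 75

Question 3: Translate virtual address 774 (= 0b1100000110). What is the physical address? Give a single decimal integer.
vaddr = 774 = 0b1100000110
Split: l1_idx=3, l2_idx=0, offset=6
L1[3] = 0
L2[0][0] = 75
paddr = 75 * 32 + 6 = 2406

Answer: 2406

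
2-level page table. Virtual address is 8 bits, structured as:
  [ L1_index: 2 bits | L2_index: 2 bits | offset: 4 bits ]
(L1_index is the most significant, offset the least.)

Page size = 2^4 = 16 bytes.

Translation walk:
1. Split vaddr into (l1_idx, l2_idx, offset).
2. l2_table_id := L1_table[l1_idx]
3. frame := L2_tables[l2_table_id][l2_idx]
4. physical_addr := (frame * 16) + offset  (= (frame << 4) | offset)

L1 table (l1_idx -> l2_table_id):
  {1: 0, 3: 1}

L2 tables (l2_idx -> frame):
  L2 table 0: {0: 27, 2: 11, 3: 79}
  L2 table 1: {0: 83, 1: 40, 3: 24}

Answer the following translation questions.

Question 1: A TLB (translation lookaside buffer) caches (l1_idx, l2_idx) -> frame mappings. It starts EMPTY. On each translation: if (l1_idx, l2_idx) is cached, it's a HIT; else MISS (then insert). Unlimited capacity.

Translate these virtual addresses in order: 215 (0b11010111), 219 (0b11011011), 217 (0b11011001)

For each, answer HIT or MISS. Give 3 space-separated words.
Answer: MISS HIT HIT

Derivation:
vaddr=215: (3,1) not in TLB -> MISS, insert
vaddr=219: (3,1) in TLB -> HIT
vaddr=217: (3,1) in TLB -> HIT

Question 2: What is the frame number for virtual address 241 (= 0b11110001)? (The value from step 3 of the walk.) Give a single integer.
Answer: 24

Derivation:
vaddr = 241: l1_idx=3, l2_idx=3
L1[3] = 1; L2[1][3] = 24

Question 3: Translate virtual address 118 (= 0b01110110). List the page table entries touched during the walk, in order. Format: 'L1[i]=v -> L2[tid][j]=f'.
vaddr = 118 = 0b01110110
Split: l1_idx=1, l2_idx=3, offset=6

Answer: L1[1]=0 -> L2[0][3]=79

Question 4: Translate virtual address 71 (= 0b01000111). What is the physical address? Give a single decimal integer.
Answer: 439

Derivation:
vaddr = 71 = 0b01000111
Split: l1_idx=1, l2_idx=0, offset=7
L1[1] = 0
L2[0][0] = 27
paddr = 27 * 16 + 7 = 439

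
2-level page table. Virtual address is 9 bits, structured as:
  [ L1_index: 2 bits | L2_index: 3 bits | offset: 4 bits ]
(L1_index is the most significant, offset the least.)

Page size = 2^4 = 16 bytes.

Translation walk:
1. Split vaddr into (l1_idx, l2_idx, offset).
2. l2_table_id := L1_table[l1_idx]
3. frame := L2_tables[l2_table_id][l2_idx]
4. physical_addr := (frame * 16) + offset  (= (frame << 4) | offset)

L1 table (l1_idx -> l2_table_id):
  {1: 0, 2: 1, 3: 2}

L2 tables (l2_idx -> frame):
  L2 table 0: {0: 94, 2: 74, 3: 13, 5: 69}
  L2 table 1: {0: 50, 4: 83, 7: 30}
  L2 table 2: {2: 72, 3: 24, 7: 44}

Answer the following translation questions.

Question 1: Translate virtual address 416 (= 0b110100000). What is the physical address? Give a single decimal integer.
vaddr = 416 = 0b110100000
Split: l1_idx=3, l2_idx=2, offset=0
L1[3] = 2
L2[2][2] = 72
paddr = 72 * 16 + 0 = 1152

Answer: 1152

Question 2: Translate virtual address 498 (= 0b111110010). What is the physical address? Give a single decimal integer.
vaddr = 498 = 0b111110010
Split: l1_idx=3, l2_idx=7, offset=2
L1[3] = 2
L2[2][7] = 44
paddr = 44 * 16 + 2 = 706

Answer: 706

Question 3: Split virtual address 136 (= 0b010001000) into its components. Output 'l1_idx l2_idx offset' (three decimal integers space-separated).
vaddr = 136 = 0b010001000
  top 2 bits -> l1_idx = 1
  next 3 bits -> l2_idx = 0
  bottom 4 bits -> offset = 8

Answer: 1 0 8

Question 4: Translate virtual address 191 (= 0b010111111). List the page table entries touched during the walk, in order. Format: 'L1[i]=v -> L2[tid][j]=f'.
vaddr = 191 = 0b010111111
Split: l1_idx=1, l2_idx=3, offset=15

Answer: L1[1]=0 -> L2[0][3]=13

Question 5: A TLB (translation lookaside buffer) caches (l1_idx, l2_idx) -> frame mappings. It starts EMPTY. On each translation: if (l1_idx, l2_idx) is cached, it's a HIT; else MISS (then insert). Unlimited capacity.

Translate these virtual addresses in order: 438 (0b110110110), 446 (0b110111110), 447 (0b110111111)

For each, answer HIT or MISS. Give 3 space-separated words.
Answer: MISS HIT HIT

Derivation:
vaddr=438: (3,3) not in TLB -> MISS, insert
vaddr=446: (3,3) in TLB -> HIT
vaddr=447: (3,3) in TLB -> HIT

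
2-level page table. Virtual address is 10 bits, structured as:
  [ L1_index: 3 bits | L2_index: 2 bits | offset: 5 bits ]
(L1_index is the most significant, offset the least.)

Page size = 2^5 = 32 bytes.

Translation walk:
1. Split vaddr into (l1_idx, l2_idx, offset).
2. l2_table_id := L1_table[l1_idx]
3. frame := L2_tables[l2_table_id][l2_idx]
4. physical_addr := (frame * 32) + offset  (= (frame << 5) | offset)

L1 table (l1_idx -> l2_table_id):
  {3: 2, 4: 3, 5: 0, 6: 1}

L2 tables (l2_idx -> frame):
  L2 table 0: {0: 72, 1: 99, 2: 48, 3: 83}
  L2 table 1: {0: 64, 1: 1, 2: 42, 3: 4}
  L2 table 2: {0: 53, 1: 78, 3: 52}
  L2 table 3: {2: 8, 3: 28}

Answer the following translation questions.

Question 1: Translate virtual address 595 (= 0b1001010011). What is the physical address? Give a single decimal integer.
Answer: 275

Derivation:
vaddr = 595 = 0b1001010011
Split: l1_idx=4, l2_idx=2, offset=19
L1[4] = 3
L2[3][2] = 8
paddr = 8 * 32 + 19 = 275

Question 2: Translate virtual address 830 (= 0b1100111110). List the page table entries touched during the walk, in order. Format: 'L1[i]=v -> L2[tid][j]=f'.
Answer: L1[6]=1 -> L2[1][1]=1

Derivation:
vaddr = 830 = 0b1100111110
Split: l1_idx=6, l2_idx=1, offset=30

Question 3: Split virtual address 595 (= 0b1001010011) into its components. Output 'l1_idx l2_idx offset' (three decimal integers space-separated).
vaddr = 595 = 0b1001010011
  top 3 bits -> l1_idx = 4
  next 2 bits -> l2_idx = 2
  bottom 5 bits -> offset = 19

Answer: 4 2 19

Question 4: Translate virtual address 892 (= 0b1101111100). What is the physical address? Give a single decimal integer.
vaddr = 892 = 0b1101111100
Split: l1_idx=6, l2_idx=3, offset=28
L1[6] = 1
L2[1][3] = 4
paddr = 4 * 32 + 28 = 156

Answer: 156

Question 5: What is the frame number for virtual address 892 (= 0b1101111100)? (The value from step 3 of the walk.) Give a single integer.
vaddr = 892: l1_idx=6, l2_idx=3
L1[6] = 1; L2[1][3] = 4

Answer: 4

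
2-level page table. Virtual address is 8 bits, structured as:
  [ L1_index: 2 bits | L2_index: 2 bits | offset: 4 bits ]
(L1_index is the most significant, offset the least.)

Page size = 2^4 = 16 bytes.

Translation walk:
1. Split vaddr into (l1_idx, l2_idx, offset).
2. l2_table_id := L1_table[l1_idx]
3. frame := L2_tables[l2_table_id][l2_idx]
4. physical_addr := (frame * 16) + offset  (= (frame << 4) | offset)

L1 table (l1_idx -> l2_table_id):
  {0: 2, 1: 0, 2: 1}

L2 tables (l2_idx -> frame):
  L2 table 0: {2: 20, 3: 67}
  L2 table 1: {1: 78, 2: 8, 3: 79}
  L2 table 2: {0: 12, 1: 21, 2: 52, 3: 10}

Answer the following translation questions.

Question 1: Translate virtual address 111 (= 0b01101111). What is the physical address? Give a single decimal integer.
Answer: 335

Derivation:
vaddr = 111 = 0b01101111
Split: l1_idx=1, l2_idx=2, offset=15
L1[1] = 0
L2[0][2] = 20
paddr = 20 * 16 + 15 = 335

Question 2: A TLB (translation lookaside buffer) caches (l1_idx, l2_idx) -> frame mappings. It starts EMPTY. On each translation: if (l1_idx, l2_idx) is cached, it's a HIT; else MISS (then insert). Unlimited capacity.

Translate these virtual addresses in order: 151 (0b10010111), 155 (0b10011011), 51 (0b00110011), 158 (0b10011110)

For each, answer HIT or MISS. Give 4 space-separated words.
Answer: MISS HIT MISS HIT

Derivation:
vaddr=151: (2,1) not in TLB -> MISS, insert
vaddr=155: (2,1) in TLB -> HIT
vaddr=51: (0,3) not in TLB -> MISS, insert
vaddr=158: (2,1) in TLB -> HIT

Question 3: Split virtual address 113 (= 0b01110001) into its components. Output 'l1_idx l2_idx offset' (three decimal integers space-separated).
vaddr = 113 = 0b01110001
  top 2 bits -> l1_idx = 1
  next 2 bits -> l2_idx = 3
  bottom 4 bits -> offset = 1

Answer: 1 3 1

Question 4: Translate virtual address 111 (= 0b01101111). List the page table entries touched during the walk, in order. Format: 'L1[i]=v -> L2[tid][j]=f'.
vaddr = 111 = 0b01101111
Split: l1_idx=1, l2_idx=2, offset=15

Answer: L1[1]=0 -> L2[0][2]=20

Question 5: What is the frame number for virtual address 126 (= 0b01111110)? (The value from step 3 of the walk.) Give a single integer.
vaddr = 126: l1_idx=1, l2_idx=3
L1[1] = 0; L2[0][3] = 67

Answer: 67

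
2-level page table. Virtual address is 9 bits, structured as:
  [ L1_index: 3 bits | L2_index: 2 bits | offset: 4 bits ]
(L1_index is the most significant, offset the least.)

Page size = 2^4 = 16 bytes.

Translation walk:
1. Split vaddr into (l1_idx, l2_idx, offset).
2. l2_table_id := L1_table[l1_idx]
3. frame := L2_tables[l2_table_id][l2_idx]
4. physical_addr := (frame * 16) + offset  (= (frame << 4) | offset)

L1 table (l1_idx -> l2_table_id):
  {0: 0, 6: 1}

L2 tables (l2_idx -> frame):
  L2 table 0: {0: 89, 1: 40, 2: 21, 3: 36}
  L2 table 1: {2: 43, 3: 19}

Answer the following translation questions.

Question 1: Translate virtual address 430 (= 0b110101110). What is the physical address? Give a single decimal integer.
Answer: 702

Derivation:
vaddr = 430 = 0b110101110
Split: l1_idx=6, l2_idx=2, offset=14
L1[6] = 1
L2[1][2] = 43
paddr = 43 * 16 + 14 = 702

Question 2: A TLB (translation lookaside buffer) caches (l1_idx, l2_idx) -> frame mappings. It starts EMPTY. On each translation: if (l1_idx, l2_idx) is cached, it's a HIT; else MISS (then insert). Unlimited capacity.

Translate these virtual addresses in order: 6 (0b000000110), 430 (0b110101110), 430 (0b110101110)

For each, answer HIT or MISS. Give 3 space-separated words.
vaddr=6: (0,0) not in TLB -> MISS, insert
vaddr=430: (6,2) not in TLB -> MISS, insert
vaddr=430: (6,2) in TLB -> HIT

Answer: MISS MISS HIT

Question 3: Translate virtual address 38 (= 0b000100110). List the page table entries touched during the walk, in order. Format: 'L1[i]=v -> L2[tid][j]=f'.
Answer: L1[0]=0 -> L2[0][2]=21

Derivation:
vaddr = 38 = 0b000100110
Split: l1_idx=0, l2_idx=2, offset=6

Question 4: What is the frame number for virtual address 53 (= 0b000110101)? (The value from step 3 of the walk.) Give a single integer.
Answer: 36

Derivation:
vaddr = 53: l1_idx=0, l2_idx=3
L1[0] = 0; L2[0][3] = 36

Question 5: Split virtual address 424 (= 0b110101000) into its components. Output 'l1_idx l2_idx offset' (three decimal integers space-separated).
vaddr = 424 = 0b110101000
  top 3 bits -> l1_idx = 6
  next 2 bits -> l2_idx = 2
  bottom 4 bits -> offset = 8

Answer: 6 2 8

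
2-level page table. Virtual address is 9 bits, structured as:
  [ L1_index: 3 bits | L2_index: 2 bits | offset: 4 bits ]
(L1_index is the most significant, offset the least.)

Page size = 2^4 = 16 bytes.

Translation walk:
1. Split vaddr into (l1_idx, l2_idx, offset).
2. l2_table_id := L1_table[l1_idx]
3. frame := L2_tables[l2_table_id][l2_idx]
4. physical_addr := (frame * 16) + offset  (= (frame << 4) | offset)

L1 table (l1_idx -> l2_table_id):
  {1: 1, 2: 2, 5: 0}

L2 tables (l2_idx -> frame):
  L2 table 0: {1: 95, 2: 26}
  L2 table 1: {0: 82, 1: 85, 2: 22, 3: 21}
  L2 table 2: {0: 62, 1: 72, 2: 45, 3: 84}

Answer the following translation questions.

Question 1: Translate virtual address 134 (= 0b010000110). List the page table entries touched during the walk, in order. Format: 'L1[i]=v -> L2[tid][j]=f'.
Answer: L1[2]=2 -> L2[2][0]=62

Derivation:
vaddr = 134 = 0b010000110
Split: l1_idx=2, l2_idx=0, offset=6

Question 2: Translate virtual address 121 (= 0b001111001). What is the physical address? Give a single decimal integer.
Answer: 345

Derivation:
vaddr = 121 = 0b001111001
Split: l1_idx=1, l2_idx=3, offset=9
L1[1] = 1
L2[1][3] = 21
paddr = 21 * 16 + 9 = 345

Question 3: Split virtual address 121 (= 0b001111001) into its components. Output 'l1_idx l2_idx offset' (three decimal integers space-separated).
vaddr = 121 = 0b001111001
  top 3 bits -> l1_idx = 1
  next 2 bits -> l2_idx = 3
  bottom 4 bits -> offset = 9

Answer: 1 3 9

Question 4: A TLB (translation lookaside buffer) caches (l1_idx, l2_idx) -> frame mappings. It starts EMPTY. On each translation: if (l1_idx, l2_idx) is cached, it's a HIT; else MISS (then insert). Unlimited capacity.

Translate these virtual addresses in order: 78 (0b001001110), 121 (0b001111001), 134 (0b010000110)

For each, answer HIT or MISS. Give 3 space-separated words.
Answer: MISS MISS MISS

Derivation:
vaddr=78: (1,0) not in TLB -> MISS, insert
vaddr=121: (1,3) not in TLB -> MISS, insert
vaddr=134: (2,0) not in TLB -> MISS, insert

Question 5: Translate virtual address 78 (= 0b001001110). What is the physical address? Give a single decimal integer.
Answer: 1326

Derivation:
vaddr = 78 = 0b001001110
Split: l1_idx=1, l2_idx=0, offset=14
L1[1] = 1
L2[1][0] = 82
paddr = 82 * 16 + 14 = 1326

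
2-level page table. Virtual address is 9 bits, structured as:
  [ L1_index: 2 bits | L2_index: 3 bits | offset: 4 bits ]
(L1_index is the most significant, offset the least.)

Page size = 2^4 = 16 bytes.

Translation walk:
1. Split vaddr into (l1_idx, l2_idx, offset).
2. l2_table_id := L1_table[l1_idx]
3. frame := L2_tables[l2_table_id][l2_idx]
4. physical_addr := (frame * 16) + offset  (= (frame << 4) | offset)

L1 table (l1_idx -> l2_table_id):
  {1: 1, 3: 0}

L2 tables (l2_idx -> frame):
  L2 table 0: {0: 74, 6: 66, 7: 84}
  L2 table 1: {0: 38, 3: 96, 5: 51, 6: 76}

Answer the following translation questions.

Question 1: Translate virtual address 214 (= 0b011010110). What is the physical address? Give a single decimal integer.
Answer: 822

Derivation:
vaddr = 214 = 0b011010110
Split: l1_idx=1, l2_idx=5, offset=6
L1[1] = 1
L2[1][5] = 51
paddr = 51 * 16 + 6 = 822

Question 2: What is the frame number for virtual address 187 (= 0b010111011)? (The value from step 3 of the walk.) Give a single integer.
vaddr = 187: l1_idx=1, l2_idx=3
L1[1] = 1; L2[1][3] = 96

Answer: 96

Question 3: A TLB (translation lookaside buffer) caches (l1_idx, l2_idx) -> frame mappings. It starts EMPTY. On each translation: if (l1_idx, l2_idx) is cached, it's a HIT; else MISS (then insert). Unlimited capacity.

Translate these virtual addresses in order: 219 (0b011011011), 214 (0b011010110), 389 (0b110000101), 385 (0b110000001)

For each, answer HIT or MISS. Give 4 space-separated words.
vaddr=219: (1,5) not in TLB -> MISS, insert
vaddr=214: (1,5) in TLB -> HIT
vaddr=389: (3,0) not in TLB -> MISS, insert
vaddr=385: (3,0) in TLB -> HIT

Answer: MISS HIT MISS HIT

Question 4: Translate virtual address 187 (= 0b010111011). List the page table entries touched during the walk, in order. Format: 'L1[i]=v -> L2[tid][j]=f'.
Answer: L1[1]=1 -> L2[1][3]=96

Derivation:
vaddr = 187 = 0b010111011
Split: l1_idx=1, l2_idx=3, offset=11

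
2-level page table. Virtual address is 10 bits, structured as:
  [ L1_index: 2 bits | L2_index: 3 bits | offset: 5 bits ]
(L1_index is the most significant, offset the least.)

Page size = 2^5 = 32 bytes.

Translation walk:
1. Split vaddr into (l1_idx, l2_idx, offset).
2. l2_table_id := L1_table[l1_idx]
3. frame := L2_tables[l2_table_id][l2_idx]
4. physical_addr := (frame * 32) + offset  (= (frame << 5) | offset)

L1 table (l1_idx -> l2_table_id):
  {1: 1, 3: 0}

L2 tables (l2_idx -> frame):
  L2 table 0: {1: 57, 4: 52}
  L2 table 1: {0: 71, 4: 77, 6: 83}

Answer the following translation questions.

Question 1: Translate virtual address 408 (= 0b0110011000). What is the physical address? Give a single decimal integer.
Answer: 2488

Derivation:
vaddr = 408 = 0b0110011000
Split: l1_idx=1, l2_idx=4, offset=24
L1[1] = 1
L2[1][4] = 77
paddr = 77 * 32 + 24 = 2488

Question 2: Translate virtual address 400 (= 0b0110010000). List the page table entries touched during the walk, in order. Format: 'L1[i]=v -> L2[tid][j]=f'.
Answer: L1[1]=1 -> L2[1][4]=77

Derivation:
vaddr = 400 = 0b0110010000
Split: l1_idx=1, l2_idx=4, offset=16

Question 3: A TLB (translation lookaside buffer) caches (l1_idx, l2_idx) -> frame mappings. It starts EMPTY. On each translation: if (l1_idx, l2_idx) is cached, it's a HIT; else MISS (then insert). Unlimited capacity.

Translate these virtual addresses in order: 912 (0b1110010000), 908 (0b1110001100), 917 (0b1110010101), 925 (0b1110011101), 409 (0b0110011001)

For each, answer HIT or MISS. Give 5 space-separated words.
Answer: MISS HIT HIT HIT MISS

Derivation:
vaddr=912: (3,4) not in TLB -> MISS, insert
vaddr=908: (3,4) in TLB -> HIT
vaddr=917: (3,4) in TLB -> HIT
vaddr=925: (3,4) in TLB -> HIT
vaddr=409: (1,4) not in TLB -> MISS, insert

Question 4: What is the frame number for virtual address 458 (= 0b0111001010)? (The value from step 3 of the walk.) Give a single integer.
vaddr = 458: l1_idx=1, l2_idx=6
L1[1] = 1; L2[1][6] = 83

Answer: 83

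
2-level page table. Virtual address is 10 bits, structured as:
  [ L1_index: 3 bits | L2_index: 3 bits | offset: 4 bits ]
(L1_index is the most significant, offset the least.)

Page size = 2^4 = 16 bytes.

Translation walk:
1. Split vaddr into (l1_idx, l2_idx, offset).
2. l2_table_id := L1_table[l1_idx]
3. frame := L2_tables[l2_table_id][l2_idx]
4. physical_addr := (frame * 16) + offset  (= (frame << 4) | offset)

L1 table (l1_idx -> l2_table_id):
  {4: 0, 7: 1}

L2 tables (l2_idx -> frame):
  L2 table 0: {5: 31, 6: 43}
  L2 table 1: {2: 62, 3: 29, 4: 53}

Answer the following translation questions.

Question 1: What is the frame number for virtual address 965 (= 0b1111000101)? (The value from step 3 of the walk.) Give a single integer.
vaddr = 965: l1_idx=7, l2_idx=4
L1[7] = 1; L2[1][4] = 53

Answer: 53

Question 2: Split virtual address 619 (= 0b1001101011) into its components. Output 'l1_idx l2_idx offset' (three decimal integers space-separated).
Answer: 4 6 11

Derivation:
vaddr = 619 = 0b1001101011
  top 3 bits -> l1_idx = 4
  next 3 bits -> l2_idx = 6
  bottom 4 bits -> offset = 11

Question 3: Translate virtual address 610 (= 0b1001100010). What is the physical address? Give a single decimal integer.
vaddr = 610 = 0b1001100010
Split: l1_idx=4, l2_idx=6, offset=2
L1[4] = 0
L2[0][6] = 43
paddr = 43 * 16 + 2 = 690

Answer: 690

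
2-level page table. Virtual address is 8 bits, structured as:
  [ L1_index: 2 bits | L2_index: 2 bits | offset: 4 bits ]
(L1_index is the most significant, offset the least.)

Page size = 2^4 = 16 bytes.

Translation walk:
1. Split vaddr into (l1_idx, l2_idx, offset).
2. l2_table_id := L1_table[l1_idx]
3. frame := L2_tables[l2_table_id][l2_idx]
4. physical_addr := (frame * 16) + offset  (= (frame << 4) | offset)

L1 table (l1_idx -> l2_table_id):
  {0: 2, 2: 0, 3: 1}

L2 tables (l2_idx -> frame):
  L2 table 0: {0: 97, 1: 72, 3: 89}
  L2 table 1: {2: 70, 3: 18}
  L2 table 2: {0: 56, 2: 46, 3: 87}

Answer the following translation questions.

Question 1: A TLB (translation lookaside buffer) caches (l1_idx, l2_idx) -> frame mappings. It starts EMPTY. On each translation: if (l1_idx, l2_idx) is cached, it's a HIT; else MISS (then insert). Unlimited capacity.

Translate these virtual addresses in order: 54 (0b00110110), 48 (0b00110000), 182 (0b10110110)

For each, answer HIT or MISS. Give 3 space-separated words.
Answer: MISS HIT MISS

Derivation:
vaddr=54: (0,3) not in TLB -> MISS, insert
vaddr=48: (0,3) in TLB -> HIT
vaddr=182: (2,3) not in TLB -> MISS, insert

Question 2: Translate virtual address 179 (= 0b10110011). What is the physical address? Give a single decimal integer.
Answer: 1427

Derivation:
vaddr = 179 = 0b10110011
Split: l1_idx=2, l2_idx=3, offset=3
L1[2] = 0
L2[0][3] = 89
paddr = 89 * 16 + 3 = 1427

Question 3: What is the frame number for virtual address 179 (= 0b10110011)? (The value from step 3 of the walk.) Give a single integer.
vaddr = 179: l1_idx=2, l2_idx=3
L1[2] = 0; L2[0][3] = 89

Answer: 89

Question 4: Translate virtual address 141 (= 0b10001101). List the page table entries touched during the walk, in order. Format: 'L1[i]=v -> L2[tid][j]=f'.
vaddr = 141 = 0b10001101
Split: l1_idx=2, l2_idx=0, offset=13

Answer: L1[2]=0 -> L2[0][0]=97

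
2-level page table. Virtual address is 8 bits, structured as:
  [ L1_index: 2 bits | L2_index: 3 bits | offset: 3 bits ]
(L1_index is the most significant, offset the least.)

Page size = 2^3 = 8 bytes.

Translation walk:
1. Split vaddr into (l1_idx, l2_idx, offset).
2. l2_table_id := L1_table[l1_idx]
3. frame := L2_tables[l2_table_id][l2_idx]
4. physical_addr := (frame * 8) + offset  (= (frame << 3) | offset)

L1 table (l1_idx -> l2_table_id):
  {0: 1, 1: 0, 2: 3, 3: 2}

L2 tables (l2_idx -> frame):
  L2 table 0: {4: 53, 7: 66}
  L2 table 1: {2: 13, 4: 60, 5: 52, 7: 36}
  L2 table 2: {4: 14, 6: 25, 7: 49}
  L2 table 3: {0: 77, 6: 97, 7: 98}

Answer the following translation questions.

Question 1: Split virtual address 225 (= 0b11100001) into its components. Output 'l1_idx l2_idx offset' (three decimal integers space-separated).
vaddr = 225 = 0b11100001
  top 2 bits -> l1_idx = 3
  next 3 bits -> l2_idx = 4
  bottom 3 bits -> offset = 1

Answer: 3 4 1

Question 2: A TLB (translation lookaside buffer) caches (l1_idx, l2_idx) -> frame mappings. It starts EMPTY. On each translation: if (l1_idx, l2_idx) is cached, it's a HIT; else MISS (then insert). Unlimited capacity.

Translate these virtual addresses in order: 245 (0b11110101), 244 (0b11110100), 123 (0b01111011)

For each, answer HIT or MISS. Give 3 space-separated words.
vaddr=245: (3,6) not in TLB -> MISS, insert
vaddr=244: (3,6) in TLB -> HIT
vaddr=123: (1,7) not in TLB -> MISS, insert

Answer: MISS HIT MISS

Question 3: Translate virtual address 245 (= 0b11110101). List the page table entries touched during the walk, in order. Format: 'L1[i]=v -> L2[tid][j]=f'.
vaddr = 245 = 0b11110101
Split: l1_idx=3, l2_idx=6, offset=5

Answer: L1[3]=2 -> L2[2][6]=25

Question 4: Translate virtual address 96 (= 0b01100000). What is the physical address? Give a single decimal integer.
Answer: 424

Derivation:
vaddr = 96 = 0b01100000
Split: l1_idx=1, l2_idx=4, offset=0
L1[1] = 0
L2[0][4] = 53
paddr = 53 * 8 + 0 = 424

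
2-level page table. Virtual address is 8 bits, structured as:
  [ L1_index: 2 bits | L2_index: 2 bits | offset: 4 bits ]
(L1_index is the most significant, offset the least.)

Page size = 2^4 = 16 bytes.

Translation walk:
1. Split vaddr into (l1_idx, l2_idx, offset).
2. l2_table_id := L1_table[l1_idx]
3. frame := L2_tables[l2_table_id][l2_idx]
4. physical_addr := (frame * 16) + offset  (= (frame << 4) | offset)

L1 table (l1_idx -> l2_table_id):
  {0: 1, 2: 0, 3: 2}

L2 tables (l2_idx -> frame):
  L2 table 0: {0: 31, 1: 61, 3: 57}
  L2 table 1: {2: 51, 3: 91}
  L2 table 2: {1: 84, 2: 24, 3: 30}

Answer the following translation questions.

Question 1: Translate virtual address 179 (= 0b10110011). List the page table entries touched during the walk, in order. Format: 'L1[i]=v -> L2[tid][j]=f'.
Answer: L1[2]=0 -> L2[0][3]=57

Derivation:
vaddr = 179 = 0b10110011
Split: l1_idx=2, l2_idx=3, offset=3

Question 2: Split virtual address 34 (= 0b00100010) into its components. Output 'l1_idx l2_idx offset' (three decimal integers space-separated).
Answer: 0 2 2

Derivation:
vaddr = 34 = 0b00100010
  top 2 bits -> l1_idx = 0
  next 2 bits -> l2_idx = 2
  bottom 4 bits -> offset = 2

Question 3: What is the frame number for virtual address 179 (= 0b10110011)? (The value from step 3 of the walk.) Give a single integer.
Answer: 57

Derivation:
vaddr = 179: l1_idx=2, l2_idx=3
L1[2] = 0; L2[0][3] = 57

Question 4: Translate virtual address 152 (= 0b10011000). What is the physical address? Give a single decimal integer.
vaddr = 152 = 0b10011000
Split: l1_idx=2, l2_idx=1, offset=8
L1[2] = 0
L2[0][1] = 61
paddr = 61 * 16 + 8 = 984

Answer: 984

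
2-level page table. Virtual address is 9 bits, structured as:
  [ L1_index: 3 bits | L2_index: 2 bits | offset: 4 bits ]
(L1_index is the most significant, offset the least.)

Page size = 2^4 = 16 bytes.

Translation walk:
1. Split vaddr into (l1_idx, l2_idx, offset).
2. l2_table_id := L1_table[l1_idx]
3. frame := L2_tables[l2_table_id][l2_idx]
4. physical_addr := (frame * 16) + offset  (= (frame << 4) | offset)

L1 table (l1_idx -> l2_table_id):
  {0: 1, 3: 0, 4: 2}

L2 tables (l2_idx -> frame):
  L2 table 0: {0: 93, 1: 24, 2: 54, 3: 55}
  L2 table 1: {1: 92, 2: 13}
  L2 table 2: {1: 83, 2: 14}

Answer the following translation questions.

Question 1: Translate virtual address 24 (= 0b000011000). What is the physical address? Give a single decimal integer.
vaddr = 24 = 0b000011000
Split: l1_idx=0, l2_idx=1, offset=8
L1[0] = 1
L2[1][1] = 92
paddr = 92 * 16 + 8 = 1480

Answer: 1480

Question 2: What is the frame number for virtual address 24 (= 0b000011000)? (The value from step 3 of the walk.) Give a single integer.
Answer: 92

Derivation:
vaddr = 24: l1_idx=0, l2_idx=1
L1[0] = 1; L2[1][1] = 92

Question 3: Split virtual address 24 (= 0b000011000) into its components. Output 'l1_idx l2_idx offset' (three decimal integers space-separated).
vaddr = 24 = 0b000011000
  top 3 bits -> l1_idx = 0
  next 2 bits -> l2_idx = 1
  bottom 4 bits -> offset = 8

Answer: 0 1 8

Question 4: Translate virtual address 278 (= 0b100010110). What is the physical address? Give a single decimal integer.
vaddr = 278 = 0b100010110
Split: l1_idx=4, l2_idx=1, offset=6
L1[4] = 2
L2[2][1] = 83
paddr = 83 * 16 + 6 = 1334

Answer: 1334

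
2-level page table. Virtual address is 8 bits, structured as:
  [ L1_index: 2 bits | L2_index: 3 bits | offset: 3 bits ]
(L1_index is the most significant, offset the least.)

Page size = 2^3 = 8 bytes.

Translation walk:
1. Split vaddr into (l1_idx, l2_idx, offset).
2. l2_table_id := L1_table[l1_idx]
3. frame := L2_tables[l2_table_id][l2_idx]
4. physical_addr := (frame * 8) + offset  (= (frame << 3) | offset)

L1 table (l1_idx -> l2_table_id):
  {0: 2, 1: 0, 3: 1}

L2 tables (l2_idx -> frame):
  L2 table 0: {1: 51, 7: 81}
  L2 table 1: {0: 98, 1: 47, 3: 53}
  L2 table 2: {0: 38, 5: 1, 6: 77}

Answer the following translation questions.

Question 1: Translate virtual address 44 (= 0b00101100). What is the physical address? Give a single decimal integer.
vaddr = 44 = 0b00101100
Split: l1_idx=0, l2_idx=5, offset=4
L1[0] = 2
L2[2][5] = 1
paddr = 1 * 8 + 4 = 12

Answer: 12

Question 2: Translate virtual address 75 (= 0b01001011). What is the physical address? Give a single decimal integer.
vaddr = 75 = 0b01001011
Split: l1_idx=1, l2_idx=1, offset=3
L1[1] = 0
L2[0][1] = 51
paddr = 51 * 8 + 3 = 411

Answer: 411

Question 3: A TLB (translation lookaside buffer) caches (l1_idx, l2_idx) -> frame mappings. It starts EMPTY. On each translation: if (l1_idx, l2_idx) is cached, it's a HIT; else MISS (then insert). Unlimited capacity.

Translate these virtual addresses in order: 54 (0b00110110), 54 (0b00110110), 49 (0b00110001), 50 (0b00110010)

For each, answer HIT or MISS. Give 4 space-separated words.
Answer: MISS HIT HIT HIT

Derivation:
vaddr=54: (0,6) not in TLB -> MISS, insert
vaddr=54: (0,6) in TLB -> HIT
vaddr=49: (0,6) in TLB -> HIT
vaddr=50: (0,6) in TLB -> HIT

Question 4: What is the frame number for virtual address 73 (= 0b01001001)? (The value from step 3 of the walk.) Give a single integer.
vaddr = 73: l1_idx=1, l2_idx=1
L1[1] = 0; L2[0][1] = 51

Answer: 51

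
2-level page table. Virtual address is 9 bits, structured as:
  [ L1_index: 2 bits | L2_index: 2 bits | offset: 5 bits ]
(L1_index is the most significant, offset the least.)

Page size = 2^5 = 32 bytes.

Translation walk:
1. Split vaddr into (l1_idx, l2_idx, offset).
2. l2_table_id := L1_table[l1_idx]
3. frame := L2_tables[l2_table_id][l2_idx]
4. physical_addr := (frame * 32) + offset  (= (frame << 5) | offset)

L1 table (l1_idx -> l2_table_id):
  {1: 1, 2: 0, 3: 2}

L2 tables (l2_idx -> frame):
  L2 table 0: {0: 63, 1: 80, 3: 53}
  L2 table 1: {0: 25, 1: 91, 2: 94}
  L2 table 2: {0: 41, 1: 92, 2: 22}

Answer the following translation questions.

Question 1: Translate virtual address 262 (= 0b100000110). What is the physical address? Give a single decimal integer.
Answer: 2022

Derivation:
vaddr = 262 = 0b100000110
Split: l1_idx=2, l2_idx=0, offset=6
L1[2] = 0
L2[0][0] = 63
paddr = 63 * 32 + 6 = 2022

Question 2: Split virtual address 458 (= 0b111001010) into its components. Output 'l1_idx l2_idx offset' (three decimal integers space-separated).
Answer: 3 2 10

Derivation:
vaddr = 458 = 0b111001010
  top 2 bits -> l1_idx = 3
  next 2 bits -> l2_idx = 2
  bottom 5 bits -> offset = 10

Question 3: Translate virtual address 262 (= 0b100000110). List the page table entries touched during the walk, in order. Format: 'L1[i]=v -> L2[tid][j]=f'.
Answer: L1[2]=0 -> L2[0][0]=63

Derivation:
vaddr = 262 = 0b100000110
Split: l1_idx=2, l2_idx=0, offset=6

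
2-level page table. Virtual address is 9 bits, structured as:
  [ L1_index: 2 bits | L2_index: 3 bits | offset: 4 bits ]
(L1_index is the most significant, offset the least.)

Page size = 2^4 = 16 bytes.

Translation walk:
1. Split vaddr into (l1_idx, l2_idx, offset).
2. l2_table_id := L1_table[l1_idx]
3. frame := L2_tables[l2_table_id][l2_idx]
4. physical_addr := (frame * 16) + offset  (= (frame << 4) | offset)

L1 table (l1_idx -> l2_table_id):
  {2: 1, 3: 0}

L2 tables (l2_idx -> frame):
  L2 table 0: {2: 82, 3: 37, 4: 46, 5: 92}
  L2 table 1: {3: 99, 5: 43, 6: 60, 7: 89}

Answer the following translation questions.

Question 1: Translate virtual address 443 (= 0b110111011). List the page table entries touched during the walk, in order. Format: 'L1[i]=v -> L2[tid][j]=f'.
vaddr = 443 = 0b110111011
Split: l1_idx=3, l2_idx=3, offset=11

Answer: L1[3]=0 -> L2[0][3]=37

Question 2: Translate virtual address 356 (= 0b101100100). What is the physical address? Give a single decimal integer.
vaddr = 356 = 0b101100100
Split: l1_idx=2, l2_idx=6, offset=4
L1[2] = 1
L2[1][6] = 60
paddr = 60 * 16 + 4 = 964

Answer: 964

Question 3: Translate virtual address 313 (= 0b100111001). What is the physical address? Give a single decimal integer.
vaddr = 313 = 0b100111001
Split: l1_idx=2, l2_idx=3, offset=9
L1[2] = 1
L2[1][3] = 99
paddr = 99 * 16 + 9 = 1593

Answer: 1593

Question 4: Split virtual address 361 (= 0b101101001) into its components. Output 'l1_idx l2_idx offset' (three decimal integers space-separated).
vaddr = 361 = 0b101101001
  top 2 bits -> l1_idx = 2
  next 3 bits -> l2_idx = 6
  bottom 4 bits -> offset = 9

Answer: 2 6 9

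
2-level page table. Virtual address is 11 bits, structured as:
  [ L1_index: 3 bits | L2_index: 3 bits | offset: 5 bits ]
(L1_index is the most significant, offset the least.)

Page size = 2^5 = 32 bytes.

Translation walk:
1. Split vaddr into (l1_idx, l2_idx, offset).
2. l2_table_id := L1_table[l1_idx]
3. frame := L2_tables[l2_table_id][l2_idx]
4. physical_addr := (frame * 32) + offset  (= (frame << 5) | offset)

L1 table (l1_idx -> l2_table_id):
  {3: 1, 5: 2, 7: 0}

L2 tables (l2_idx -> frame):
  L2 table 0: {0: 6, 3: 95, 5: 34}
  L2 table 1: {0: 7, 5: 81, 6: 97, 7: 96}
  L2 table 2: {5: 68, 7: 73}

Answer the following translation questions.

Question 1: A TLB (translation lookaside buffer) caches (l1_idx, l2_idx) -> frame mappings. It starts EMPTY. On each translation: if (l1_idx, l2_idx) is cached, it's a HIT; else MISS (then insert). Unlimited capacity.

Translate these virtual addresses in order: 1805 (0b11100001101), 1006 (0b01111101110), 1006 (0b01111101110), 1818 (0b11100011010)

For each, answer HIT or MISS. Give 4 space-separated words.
Answer: MISS MISS HIT HIT

Derivation:
vaddr=1805: (7,0) not in TLB -> MISS, insert
vaddr=1006: (3,7) not in TLB -> MISS, insert
vaddr=1006: (3,7) in TLB -> HIT
vaddr=1818: (7,0) in TLB -> HIT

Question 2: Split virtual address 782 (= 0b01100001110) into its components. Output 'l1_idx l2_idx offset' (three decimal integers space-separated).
Answer: 3 0 14

Derivation:
vaddr = 782 = 0b01100001110
  top 3 bits -> l1_idx = 3
  next 3 bits -> l2_idx = 0
  bottom 5 bits -> offset = 14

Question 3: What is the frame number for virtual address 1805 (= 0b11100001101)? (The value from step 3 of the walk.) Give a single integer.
vaddr = 1805: l1_idx=7, l2_idx=0
L1[7] = 0; L2[0][0] = 6

Answer: 6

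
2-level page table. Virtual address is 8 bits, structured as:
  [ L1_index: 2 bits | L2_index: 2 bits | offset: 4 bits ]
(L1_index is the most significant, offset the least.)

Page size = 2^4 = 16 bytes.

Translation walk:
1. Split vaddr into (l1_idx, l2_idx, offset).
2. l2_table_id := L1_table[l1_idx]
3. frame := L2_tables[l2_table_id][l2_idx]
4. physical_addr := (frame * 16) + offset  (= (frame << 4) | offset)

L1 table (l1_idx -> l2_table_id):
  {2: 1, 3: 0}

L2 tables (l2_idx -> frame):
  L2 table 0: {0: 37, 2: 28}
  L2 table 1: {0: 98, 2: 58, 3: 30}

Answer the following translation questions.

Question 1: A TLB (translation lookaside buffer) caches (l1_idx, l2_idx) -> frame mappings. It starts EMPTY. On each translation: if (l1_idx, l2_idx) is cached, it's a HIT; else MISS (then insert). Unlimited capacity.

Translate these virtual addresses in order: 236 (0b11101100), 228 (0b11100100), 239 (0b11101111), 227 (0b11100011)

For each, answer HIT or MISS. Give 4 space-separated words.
vaddr=236: (3,2) not in TLB -> MISS, insert
vaddr=228: (3,2) in TLB -> HIT
vaddr=239: (3,2) in TLB -> HIT
vaddr=227: (3,2) in TLB -> HIT

Answer: MISS HIT HIT HIT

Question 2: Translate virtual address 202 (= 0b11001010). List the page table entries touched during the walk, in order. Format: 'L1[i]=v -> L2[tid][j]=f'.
vaddr = 202 = 0b11001010
Split: l1_idx=3, l2_idx=0, offset=10

Answer: L1[3]=0 -> L2[0][0]=37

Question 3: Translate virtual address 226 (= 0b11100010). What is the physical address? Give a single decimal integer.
vaddr = 226 = 0b11100010
Split: l1_idx=3, l2_idx=2, offset=2
L1[3] = 0
L2[0][2] = 28
paddr = 28 * 16 + 2 = 450

Answer: 450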